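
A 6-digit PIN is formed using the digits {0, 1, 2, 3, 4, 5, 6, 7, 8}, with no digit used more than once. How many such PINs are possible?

60480

Choose and order 6 of the 9 symbols: the first digit has 9 options, the next 8, and so on down to 4.
That product is 9 × 8 × 7 × 6 × 5 × 4 = 60480.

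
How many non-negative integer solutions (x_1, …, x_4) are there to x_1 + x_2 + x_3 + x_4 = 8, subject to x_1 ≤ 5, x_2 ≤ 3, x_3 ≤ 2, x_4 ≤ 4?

49

Ignoring the caps, the number of non-negative solutions to x_1+…+x_4 = 8 is C(11,3) = 165.
Subtract solutions that violate a single cap (substitute x_i' = x_i − (cap_i+1)): x_1 ≥ 6 gives C(5,3) = 10; x_2 ≥ 4 gives C(7,3) = 35; x_3 ≥ 3 gives C(8,3) = 56; x_4 ≥ 5 gives C(6,3) = 20. Together 121.
Add back pairs where two caps are both exceeded: 0 + 0 + 0 + 4 + 0 + 1 = 5.
By inclusion–exclusion the count is 165 − 121 + 5 = 49.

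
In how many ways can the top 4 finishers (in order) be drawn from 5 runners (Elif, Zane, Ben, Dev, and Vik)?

There are 5 choices for 1st place, 4 for 2nd, and so on down to 2 for position 4.
That gives 5 × 4 × 3 × 2 = 120.

120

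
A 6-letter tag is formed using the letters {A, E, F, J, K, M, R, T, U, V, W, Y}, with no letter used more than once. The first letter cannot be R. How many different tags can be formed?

The first letter has 12−1 = 11 choices (anything except R).
The remaining 5 letters are filled from the other 11 symbols without repetition: 11 × 10 × 9 × 8 × 7 = 55440.
Total: 11 × 55440 = 609840.

609840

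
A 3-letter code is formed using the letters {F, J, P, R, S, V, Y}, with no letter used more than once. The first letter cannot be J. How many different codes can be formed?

The first letter has 7−1 = 6 choices (anything except J).
The remaining 2 letters are filled from the other 6 symbols without repetition: 6 × 5 = 30.
Total: 6 × 30 = 180.

180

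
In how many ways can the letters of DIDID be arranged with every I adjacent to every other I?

Treat the 2 copies of I as a single block. The multiset to arrange is then {II, D, D, D}, 4 items in all.
That gives (4)!/(3!) = 4 arrangements.

4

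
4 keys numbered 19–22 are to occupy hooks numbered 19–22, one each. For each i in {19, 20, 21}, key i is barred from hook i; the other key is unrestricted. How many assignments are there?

11

Let Aᵢ (for i ∈ {19, 20, 21}) be the placements that put key i in its forbidden hook. Any j of these fix j positions, leaving (4−j)! ways to fill the rest, and there are C(3,j) ways to pick which j.
By inclusion–exclusion, the number of valid placements is Σ_{j=0}^{3} (−1)^j C(3,j)·(4−j)!.
Computing: 24 − 18 + 6 − 1 = 11.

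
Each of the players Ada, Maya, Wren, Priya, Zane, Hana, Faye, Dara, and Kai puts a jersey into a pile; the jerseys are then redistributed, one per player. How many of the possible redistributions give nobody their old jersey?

133496

This is the derangement count D_9: permutations of 9 items with no fixed point.
By inclusion–exclusion this is Σ_{j=0}^{9} (−1)^j C(9,j)·(9−j)!.
Computing: 362880 − 362880 + 181440 − 60480 + 15120 − 3024 + 504 − 72 + 9 − 1 = 133496.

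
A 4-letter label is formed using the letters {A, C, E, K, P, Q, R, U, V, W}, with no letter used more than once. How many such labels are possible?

With no repetition, fill the 4 letters in order: 10 choices, then 9, down to 7.
That product is 10 × 9 × 8 × 7 = 5040.

5040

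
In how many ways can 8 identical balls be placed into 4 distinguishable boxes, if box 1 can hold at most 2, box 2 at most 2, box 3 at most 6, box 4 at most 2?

Ignoring the caps, the number of non-negative solutions to x_1+…+x_4 = 8 is C(11,3) = 165.
Subtract solutions that violate a single cap (substitute x_i' = x_i − (cap_i+1)): x_1 ≥ 3 gives C(8,3) = 56; x_2 ≥ 3 gives C(8,3) = 56; x_3 ≥ 7 gives C(4,3) = 4; x_4 ≥ 3 gives C(8,3) = 56. Together 172.
Add back pairs where two caps are both exceeded: 10 + 0 + 10 + 0 + 10 + 0 = 30.
By inclusion–exclusion the count is 165 − 172 + 30 = 23.

23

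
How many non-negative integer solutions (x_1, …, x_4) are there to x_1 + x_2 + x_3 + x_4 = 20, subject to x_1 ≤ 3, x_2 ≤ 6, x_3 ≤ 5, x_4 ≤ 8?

Without the upper bounds there are C(23,3) = 1771 ways to split 20 among 4 variables.
Subtract solutions that violate a single cap (substitute x_i' = x_i − (cap_i+1)): x_1 ≥ 4 gives C(19,3) = 969; x_2 ≥ 7 gives C(16,3) = 560; x_3 ≥ 6 gives C(17,3) = 680; x_4 ≥ 9 gives C(14,3) = 364. Together 2573.
Add back pairs where two caps are both exceeded: 220 + 286 + 120 + 120 + 35 + 56 = 837.
Subtract triples: 20 + 1 + 4 + 0 = 25.
By inclusion–exclusion the count is 1771 − 2573 + 837 − 25 = 10.

10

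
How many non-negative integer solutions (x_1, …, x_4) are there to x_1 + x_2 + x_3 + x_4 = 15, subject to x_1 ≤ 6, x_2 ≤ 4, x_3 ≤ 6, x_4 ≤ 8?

164

By stars and bars, unrestricted non-negative solutions to x_1+…+x_4 = 15 number C(15+3,3) = 816.
Subtract solutions that violate a single cap (substitute x_i' = x_i − (cap_i+1)): x_1 ≥ 7 gives C(11,3) = 165; x_2 ≥ 5 gives C(13,3) = 286; x_3 ≥ 7 gives C(11,3) = 165; x_4 ≥ 9 gives C(9,3) = 84. Together 700.
Add back pairs where two caps are both exceeded: 20 + 4 + 0 + 20 + 4 + 0 = 48.
By inclusion–exclusion the count is 816 − 700 + 48 = 164.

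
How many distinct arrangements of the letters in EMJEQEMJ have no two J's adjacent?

Total arrangements of EMJEQEMJ: 8!/(3!·2!·2!) = 1680.
If the two J's are adjacent, glue them into one block, leaving 7 items to arrange: (7)!/(3!·2!) = 420 ways.
Hence 1680 − 420 = 1260.

1260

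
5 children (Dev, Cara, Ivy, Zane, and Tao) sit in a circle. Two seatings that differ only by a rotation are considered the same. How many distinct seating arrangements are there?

24

Around a circle, 5 distinct people have 5!/5 = (4)! = 24 rotationally distinct seatings.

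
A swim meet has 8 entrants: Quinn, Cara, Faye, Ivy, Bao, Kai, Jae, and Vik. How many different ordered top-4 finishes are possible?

This is an ordered selection of 4 from 8: P(8,4).
That gives 8 × 7 × 6 × 5 = 1680.

1680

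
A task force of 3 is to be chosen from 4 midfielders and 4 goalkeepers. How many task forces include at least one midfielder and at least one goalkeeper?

48

Total 3-person selections from all 8: C(8,3) = 56.
Selections missing a whole group: no midfielders → C(4,3) = 4; no goalkeepers → C(4,3) = 4.
Both groups omitted at once is impossible, so 56 − 8 = 48.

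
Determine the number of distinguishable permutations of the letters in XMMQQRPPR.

22680

Letter multiplicities in XMMQQRPPR: M×2, P×2, Q×2, R×2, X×1.
The number of distinct arrangements is 9!/(2!·2!·2!·2!) = 362880/16 = 22680.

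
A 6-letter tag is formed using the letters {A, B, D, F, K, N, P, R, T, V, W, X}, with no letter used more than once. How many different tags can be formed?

Choose and order 6 of the 12 symbols: the first letter has 12 options, the next 11, and so on down to 7.
12 × 11 × 10 × 9 × 8 × 7 = 665280.

665280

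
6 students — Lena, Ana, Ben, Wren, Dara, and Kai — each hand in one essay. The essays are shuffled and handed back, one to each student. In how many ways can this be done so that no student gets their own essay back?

Count assignments avoiding every fixed point. For any j of the 6 students fixed to their own essay, the other 6−j can be arranged in (6−j)! ways.
By inclusion–exclusion this is Σ_{j=0}^{6} (−1)^j C(6,j)·(6−j)!.
Computing: 720 − 720 + 360 − 120 + 30 − 6 + 1 = 265.

265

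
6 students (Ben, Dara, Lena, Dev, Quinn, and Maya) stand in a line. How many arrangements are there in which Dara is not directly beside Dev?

480

Of the 6! = 720 arrangements, those with Dara and Dev adjacent number 2 × 5! = 240 (treat the pair as a block with 2 internal orders).
So 720 − 240 = 480 arrangements keep them apart.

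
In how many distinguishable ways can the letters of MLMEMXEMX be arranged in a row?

3780

The 9 letters of MLMEMXEMX have repeats: E appearing twice, M appearing 4 times, and X appearing twice.
The number of distinct arrangements is 9!/(4!·2!·2!) = 362880/96 = 3780.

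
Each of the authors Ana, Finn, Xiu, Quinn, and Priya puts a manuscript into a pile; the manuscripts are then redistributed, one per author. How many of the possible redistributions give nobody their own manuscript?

44

This is the derangement count D_5: permutations of 5 items with no fixed point.
By inclusion–exclusion this is Σ_{j=0}^{5} (−1)^j C(5,j)·(5−j)!.
Computing: 120 − 120 + 60 − 20 + 5 − 1 = 44.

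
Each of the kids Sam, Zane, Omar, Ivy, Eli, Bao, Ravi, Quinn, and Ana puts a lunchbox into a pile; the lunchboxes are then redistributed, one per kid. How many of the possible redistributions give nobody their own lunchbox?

Count assignments avoiding every fixed point. For any j of the 9 kids fixed to their own lunchbox, the other 9−j can be arranged in (9−j)! ways.
By inclusion–exclusion this is Σ_{j=0}^{9} (−1)^j C(9,j)·(9−j)!.
Computing: 362880 − 362880 + 181440 − 60480 + 15120 − 3024 + 504 − 72 + 9 − 1 = 133496.

133496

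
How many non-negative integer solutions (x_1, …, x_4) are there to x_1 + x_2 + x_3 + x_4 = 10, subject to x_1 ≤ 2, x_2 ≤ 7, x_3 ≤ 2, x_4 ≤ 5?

44

Without the upper bounds there are C(13,3) = 286 ways to split 10 among 4 variables.
Subtract solutions that violate a single cap (substitute x_i' = x_i − (cap_i+1)): x_1 ≥ 3 gives C(10,3) = 120; x_2 ≥ 8 gives C(5,3) = 10; x_3 ≥ 3 gives C(10,3) = 120; x_4 ≥ 6 gives C(7,3) = 35. Together 285.
Add back pairs where two caps are both exceeded: 0 + 35 + 4 + 0 + 0 + 4 = 43.
By inclusion–exclusion the count is 286 − 285 + 43 = 44.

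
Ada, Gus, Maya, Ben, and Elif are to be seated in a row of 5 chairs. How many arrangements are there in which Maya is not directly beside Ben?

There are 5! = 120 arrangements in all. If Maya and Ben are adjacent, merging them into one block gives 2·(4)! = 48 arrangements.
So 120 − 48 = 72 arrangements keep them apart.

72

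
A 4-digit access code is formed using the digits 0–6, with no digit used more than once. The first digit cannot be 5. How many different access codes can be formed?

720

The first digit has 7−1 = 6 choices (anything except 5).
The remaining 3 digits are filled from the other 6 symbols without repetition: 6 × 5 × 4 = 120.
Total: 6 × 120 = 720.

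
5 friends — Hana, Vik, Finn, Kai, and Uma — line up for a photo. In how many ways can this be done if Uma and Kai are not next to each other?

Of the 5! = 120 arrangements, those with Uma and Kai adjacent number 2 × 4! = 48 (treat the pair as a block with 2 internal orders).
So 120 − 48 = 72 arrangements keep them apart.

72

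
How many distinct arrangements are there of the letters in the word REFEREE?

REFEREE has 7 letters with E appearing 4 times and R appearing twice.
Dividing 7! = 5040 by 4!·2! = 48 for the repeated letters gives 105.

105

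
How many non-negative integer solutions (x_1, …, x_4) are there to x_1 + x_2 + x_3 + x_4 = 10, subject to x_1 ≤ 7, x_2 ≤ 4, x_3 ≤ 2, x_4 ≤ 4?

By stars and bars, unrestricted non-negative solutions to x_1+…+x_4 = 10 number C(10+3,3) = 286.
Subtract solutions that violate a single cap (substitute x_i' = x_i − (cap_i+1)): x_1 ≥ 8 gives C(5,3) = 10; x_2 ≥ 5 gives C(8,3) = 56; x_3 ≥ 3 gives C(10,3) = 120; x_4 ≥ 5 gives C(8,3) = 56. Together 242.
Add back pairs where two caps are both exceeded: 0 + 0 + 0 + 10 + 1 + 10 = 21.
By inclusion–exclusion the count is 286 − 242 + 21 = 65.

65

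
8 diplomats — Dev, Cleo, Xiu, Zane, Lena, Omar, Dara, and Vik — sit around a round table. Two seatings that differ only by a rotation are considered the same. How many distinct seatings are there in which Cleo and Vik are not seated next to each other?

Without the restriction there are (7)! = 5040 seatings.
Seatings with Cleo beside Vik: treat them as a block with 2 internal orders, giving 2 × (6)! = 1440.
Subtracting, 5040 − 1440 = 3600.

3600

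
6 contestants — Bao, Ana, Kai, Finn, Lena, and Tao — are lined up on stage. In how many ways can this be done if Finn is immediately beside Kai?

Place the 4 others and the Finn-Kai pair as 5 objects in a line; the pair has 2 internal arrangements.
That gives 2 × 5! = 2 × 120 = 240.

240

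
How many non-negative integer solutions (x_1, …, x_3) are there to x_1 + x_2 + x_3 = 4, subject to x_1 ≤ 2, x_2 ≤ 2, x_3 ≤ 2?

6

By stars and bars, unrestricted non-negative solutions to x_1+…+x_3 = 4 number C(4+2,2) = 15.
Subtract solutions that violate a single cap (substitute x_i' = x_i − (cap_i+1)): x_1 ≥ 3 gives C(3,2) = 3; x_2 ≥ 3 gives C(3,2) = 3; x_3 ≥ 3 gives C(3,2) = 3. Together 9.
No two caps can be exceeded simultaneously, so the pair terms are all 0.
By inclusion–exclusion the count is 15 − 9 + 0 = 6.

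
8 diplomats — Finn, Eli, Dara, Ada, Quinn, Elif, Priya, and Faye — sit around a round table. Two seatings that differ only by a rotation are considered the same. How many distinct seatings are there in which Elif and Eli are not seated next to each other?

Without the restriction there are (7)! = 5040 seatings.
Seatings with Elif beside Eli: treat them as a block with 2 internal orders, giving 2 × (6)! = 1440.
Subtracting, 5040 − 1440 = 3600.

3600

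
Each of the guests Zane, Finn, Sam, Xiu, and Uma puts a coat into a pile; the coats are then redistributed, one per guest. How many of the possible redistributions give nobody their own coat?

Let Aᵢ be the assignments in which guest i gets their own coat. We want the size of the complement of A₁∪…∪A_5.
By inclusion–exclusion this is Σ_{j=0}^{5} (−1)^j C(5,j)·(5−j)!.
Computing: 120 − 120 + 60 − 20 + 5 − 1 = 44.

44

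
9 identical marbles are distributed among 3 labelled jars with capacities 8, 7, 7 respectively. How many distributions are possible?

48

Without the upper bounds there are C(11,2) = 55 ways to split 9 among 3 jars.
Subtract solutions that violate a single cap (substitute x_i' = x_i − (cap_i+1)): x_1 ≥ 9 gives C(2,2) = 1; x_2 ≥ 8 gives C(3,2) = 3; x_3 ≥ 8 gives C(3,2) = 3. Together 7.
No two caps can be exceeded simultaneously, so the pair terms are all 0.
By inclusion–exclusion the count is 55 − 7 + 0 = 48.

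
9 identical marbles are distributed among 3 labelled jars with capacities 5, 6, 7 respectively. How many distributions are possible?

36

By stars and bars, unrestricted non-negative solutions to x_1+…+x_3 = 9 number C(9+2,2) = 55.
Subtract solutions that violate a single cap (substitute x_i' = x_i − (cap_i+1)): x_1 ≥ 6 gives C(5,2) = 10; x_2 ≥ 7 gives C(4,2) = 6; x_3 ≥ 8 gives C(3,2) = 3. Together 19.
No two caps can be exceeded simultaneously, so the pair terms are all 0.
By inclusion–exclusion the count is 55 − 19 + 0 = 36.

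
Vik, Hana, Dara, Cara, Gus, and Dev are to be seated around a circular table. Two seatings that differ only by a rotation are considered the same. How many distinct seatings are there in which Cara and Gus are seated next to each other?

48

Glue Cara and Gus into a block (2 internal orders). Seating 5 units around a circle gives (4)! arrangements.
So 2 × (4)! = 2 × 24 = 48.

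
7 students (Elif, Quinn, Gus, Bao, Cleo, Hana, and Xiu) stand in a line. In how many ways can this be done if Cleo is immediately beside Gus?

1440

Place the 5 others and the Cleo-Gus pair as 6 objects in a line; the pair has 2 internal arrangements.
That gives 2 × 6! = 2 × 720 = 1440.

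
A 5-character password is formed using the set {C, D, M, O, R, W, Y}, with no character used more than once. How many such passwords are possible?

2520

With no repetition, fill the 5 characters in order: 7 choices, then 6, down to 3.
7 × 6 × 5 × 4 × 3 = 2520.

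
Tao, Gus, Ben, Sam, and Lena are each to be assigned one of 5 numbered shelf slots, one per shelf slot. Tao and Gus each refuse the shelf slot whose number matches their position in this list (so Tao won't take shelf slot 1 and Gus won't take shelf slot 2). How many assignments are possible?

78

Let Aᵢ (for i ∈ {1, 2}) be the placements that put person i in their forbidden shelf slot. Any j of these fix j positions, leaving (5−j)! ways to fill the rest, and there are C(2,j) ways to pick which j.
By inclusion–exclusion, the number of valid placements is Σ_{j=0}^{2} (−1)^j C(2,j)·(5−j)!.
Computing: 120 − 48 + 6 = 78.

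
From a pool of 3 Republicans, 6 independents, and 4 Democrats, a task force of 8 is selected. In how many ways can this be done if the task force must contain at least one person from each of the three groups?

Total 8-person selections from all 13: C(13,8) = 1287.
Selections missing a whole group: no Republicans → C(10,8) = 45; no independents → C(7,8) = 0; no Democrats → C(9,8) = 9.
Add back selections omitting two groups (i.e. drawn from a single group): C(3,8) + C(6,8) + C(4,8) = 0.
By inclusion–exclusion: 1287 − 54 + 0 = 1233.

1233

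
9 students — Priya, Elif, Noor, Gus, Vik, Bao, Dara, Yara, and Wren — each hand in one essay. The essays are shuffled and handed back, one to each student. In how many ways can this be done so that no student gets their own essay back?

133496

Count assignments avoiding every fixed point. For any j of the 9 students fixed to their own essay, the other 9−j can be arranged in (9−j)! ways.
By inclusion–exclusion this is Σ_{j=0}^{9} (−1)^j C(9,j)·(9−j)!.
Computing: 362880 − 362880 + 181440 − 60480 + 15120 − 3024 + 504 − 72 + 9 − 1 = 133496.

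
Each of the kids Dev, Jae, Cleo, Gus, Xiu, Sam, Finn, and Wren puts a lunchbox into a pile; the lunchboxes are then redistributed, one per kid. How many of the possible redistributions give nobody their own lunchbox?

This is the derangement count D_8: permutations of 8 items with no fixed point.
By inclusion–exclusion this is Σ_{j=0}^{8} (−1)^j C(8,j)·(8−j)!.
Computing: 40320 − 40320 + 20160 − 6720 + 1680 − 336 + 56 − 8 + 1 = 14833.

14833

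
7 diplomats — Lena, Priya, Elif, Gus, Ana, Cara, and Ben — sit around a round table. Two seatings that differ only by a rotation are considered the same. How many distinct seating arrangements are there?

Around a circle, 7 distinct people have 7!/7 = (6)! = 720 rotationally distinct seatings.

720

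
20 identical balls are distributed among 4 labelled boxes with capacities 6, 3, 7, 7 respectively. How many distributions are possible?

Ignoring the caps, the number of non-negative solutions to x_1+…+x_4 = 20 is C(23,3) = 1771.
Subtract solutions that violate a single cap (substitute x_i' = x_i − (cap_i+1)): x_1 ≥ 7 gives C(16,3) = 560; x_2 ≥ 4 gives C(19,3) = 969; x_3 ≥ 8 gives C(15,3) = 455; x_4 ≥ 8 gives C(15,3) = 455. Together 2439.
Add back pairs where two caps are both exceeded: 220 + 56 + 56 + 165 + 165 + 35 = 697.
Subtract triples: 4 + 4 + 0 + 1 = 9.
By inclusion–exclusion the count is 1771 − 2439 + 697 − 9 = 20.

20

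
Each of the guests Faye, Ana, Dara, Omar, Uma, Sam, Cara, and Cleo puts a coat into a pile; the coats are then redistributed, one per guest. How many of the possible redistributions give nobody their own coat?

This is the derangement count D_8: permutations of 8 items with no fixed point.
By inclusion–exclusion this is Σ_{j=0}^{8} (−1)^j C(8,j)·(8−j)!.
Computing: 40320 − 40320 + 20160 − 6720 + 1680 − 336 + 56 − 8 + 1 = 14833.

14833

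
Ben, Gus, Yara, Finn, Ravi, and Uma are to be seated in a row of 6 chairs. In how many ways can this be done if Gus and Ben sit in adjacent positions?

Glue Gus and Ben into one block (2 internal orders), leaving 5 units to arrange in a row.
So the count is 2·(5)! = 240.

240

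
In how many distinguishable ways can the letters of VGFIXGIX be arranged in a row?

5040

VGFIXGIX has 8 letters with G appearing twice, I appearing twice, and X appearing twice.
The number of distinct arrangements is 8!/(2!·2!·2!) = 40320/8 = 5040.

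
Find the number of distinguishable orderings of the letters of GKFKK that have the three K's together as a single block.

Treat the 3 copies of K as a single block. The multiset to arrange is then {KKK, F, G}, 3 items in all.
All 3 items are distinct, so there are (3)! = 6 arrangements.

6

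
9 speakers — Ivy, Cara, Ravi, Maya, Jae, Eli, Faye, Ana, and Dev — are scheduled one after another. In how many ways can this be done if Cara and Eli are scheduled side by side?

Treat {Cara, Eli} as a single unit. There are 8 units to order, and the pair itself can be ordered 2 ways.
So the count is 2·(8)! = 80640.

80640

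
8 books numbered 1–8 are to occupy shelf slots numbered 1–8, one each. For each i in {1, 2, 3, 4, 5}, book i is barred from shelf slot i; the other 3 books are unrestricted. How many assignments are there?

Let Aᵢ (for 1 ≤ i ≤ 5) be the placements that put book i in its forbidden shelf slot. Any j of these fix j positions, leaving (8−j)! ways to fill the rest, and there are C(5,j) ways to pick which j.
By inclusion–exclusion, the number of valid placements is Σ_{j=0}^{5} (−1)^j C(5,j)·(8−j)!.
Computing: 40320 − 25200 + 7200 − 1200 + 120 − 6 = 21234.

21234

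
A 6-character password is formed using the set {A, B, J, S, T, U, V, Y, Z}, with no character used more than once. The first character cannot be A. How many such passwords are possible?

The first character has 9−1 = 8 choices (anything except A).
The remaining 5 characters are filled from the other 8 symbols without repetition: 8 × 7 × 6 × 5 × 4 = 6720.
Total: 8 × 6720 = 53760.

53760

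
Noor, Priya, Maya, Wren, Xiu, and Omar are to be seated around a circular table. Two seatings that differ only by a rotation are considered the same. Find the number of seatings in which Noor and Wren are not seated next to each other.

All circular seatings of 6 people number (5)! = 120.
Seatings with Noor beside Wren: treat them as a block with 2 internal orders, giving 2 × (4)! = 48.
Subtracting, 120 − 48 = 72.

72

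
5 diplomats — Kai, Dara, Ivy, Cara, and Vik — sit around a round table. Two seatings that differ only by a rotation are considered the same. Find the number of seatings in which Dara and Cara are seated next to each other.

Treat {Dara, Cara} as one unit (2 internal orders) and seat the resulting 4 units around the table: (3)! circular arrangements.
So 2 × (3)! = 2 × 6 = 12.

12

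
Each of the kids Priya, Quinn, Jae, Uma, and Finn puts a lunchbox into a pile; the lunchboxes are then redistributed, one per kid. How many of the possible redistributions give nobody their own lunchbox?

44

This is the derangement count D_5: permutations of 5 items with no fixed point.
By inclusion–exclusion this is Σ_{j=0}^{5} (−1)^j C(5,j)·(5−j)!.
Computing: 120 − 120 + 60 − 20 + 5 − 1 = 44.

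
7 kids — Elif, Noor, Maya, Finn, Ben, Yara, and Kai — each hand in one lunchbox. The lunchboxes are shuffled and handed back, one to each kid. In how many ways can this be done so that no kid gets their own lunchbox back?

1854

Let Aᵢ be the assignments in which kid i gets their own lunchbox. We want the size of the complement of A₁∪…∪A_7.
By inclusion–exclusion this is Σ_{j=0}^{7} (−1)^j C(7,j)·(7−j)!.
Computing: 5040 − 5040 + 2520 − 840 + 210 − 42 + 7 − 1 = 1854.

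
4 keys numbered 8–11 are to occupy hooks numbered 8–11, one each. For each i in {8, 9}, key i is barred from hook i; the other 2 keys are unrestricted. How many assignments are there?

Let Aᵢ (for i ∈ {8, 9}) be the placements that put key i in its forbidden hook. Any j of these fix j positions, leaving (4−j)! ways to fill the rest, and there are C(2,j) ways to pick which j.
By inclusion–exclusion, the number of valid placements is Σ_{j=0}^{2} (−1)^j C(2,j)·(4−j)!.
Computing: 24 − 12 + 2 = 14.

14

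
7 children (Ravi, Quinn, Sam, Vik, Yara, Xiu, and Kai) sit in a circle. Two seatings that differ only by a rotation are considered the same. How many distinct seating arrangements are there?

Seat Ravi anywhere (absorbing the rotational symmetry), then permute the other 6: (6)! = 720.

720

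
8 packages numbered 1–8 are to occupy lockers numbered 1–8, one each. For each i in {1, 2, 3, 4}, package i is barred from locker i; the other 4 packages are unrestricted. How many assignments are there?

Let Aᵢ (for 1 ≤ i ≤ 4) be the placements that put package i in its forbidden locker. Any j of these fix j positions, leaving (8−j)! ways to fill the rest, and there are C(4,j) ways to pick which j.
By inclusion–exclusion, the number of valid placements is Σ_{j=0}^{4} (−1)^j C(4,j)·(8−j)!.
Computing: 40320 − 20160 + 4320 − 480 + 24 = 24024.

24024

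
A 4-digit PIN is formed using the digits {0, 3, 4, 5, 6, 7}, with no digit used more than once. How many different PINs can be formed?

Choose and order 4 of the 6 symbols: the first digit has 6 options, the next 5, then 4, 3.
6 × 5 × 4 × 3 = 360.

360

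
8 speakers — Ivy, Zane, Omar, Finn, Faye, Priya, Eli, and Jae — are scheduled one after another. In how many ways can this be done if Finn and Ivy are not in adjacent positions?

30240

Of the 8! = 40320 arrangements, those with Finn and Ivy adjacent number 2 × 7! = 10080 (treat the pair as a block with 2 internal orders).
Complementary counting: 40320 − 10080 = 30240.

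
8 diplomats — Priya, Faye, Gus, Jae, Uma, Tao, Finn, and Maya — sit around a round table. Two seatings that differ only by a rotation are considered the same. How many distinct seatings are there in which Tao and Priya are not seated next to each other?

3600

Without the restriction there are (7)! = 5040 seatings.
Seatings with Tao beside Priya: treat them as a block with 2 internal orders, giving 2 × (6)! = 1440.
Subtracting, 5040 − 1440 = 3600.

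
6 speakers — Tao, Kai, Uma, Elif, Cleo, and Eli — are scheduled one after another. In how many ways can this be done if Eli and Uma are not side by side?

There are 6! = 720 arrangements in all. If Eli and Uma are adjacent, merging them into one block gives 2·(5)! = 240 arrangements.
Complementary counting: 720 − 240 = 480.

480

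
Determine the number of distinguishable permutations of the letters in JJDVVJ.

Letter multiplicities in JJDVVJ: D×1, J×3, V×2.
Dividing 6! = 720 by 3!·2! = 12 for the repeated letters gives 60.

60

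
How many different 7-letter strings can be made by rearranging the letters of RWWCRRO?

420

Letter multiplicities in RWWCRRO: C×1, O×1, R×3, W×2.
So there are 7! / (3!·2!) = 420 distinguishable arrangements.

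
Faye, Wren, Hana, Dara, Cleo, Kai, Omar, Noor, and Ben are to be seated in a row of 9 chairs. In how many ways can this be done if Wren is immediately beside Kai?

80640

Glue Wren and Kai into one block (2 internal orders), leaving 8 units to arrange in a row.
So the count is 2·(8)! = 80640.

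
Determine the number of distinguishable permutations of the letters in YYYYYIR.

YYYYYIR has 7 letters with Y appearing 5 times.
So there are 7! / (5!) = 42 distinguishable arrangements.

42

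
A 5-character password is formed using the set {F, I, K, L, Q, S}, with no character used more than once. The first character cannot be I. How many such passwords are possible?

600

The first character has 6−1 = 5 choices (anything except I).
The remaining 4 characters are filled from the other 5 symbols without repetition: 5 × 4 × 3 × 2 = 120.
Total: 5 × 120 = 600.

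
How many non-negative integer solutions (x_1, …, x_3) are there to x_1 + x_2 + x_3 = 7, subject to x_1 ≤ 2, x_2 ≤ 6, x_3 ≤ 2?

By stars and bars, unrestricted non-negative solutions to x_1+…+x_3 = 7 number C(7+2,2) = 36.
Subtract solutions that violate a single cap (substitute x_i' = x_i − (cap_i+1)): x_1 ≥ 3 gives C(6,2) = 15; x_2 ≥ 7 gives C(2,2) = 1; x_3 ≥ 3 gives C(6,2) = 15. Together 31.
Add back pairs where two caps are both exceeded: 0 + 3 + 0 = 3.
By inclusion–exclusion the count is 36 − 31 + 3 = 8.

8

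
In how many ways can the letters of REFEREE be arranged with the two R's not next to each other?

There are 7!/(4!·2!) = 105 arrangements of REFEREE in total.
Arrangements with the R's together: treat RR as one letter, giving (6)!/(4!) = 30.
Hence 105 − 30 = 75.

75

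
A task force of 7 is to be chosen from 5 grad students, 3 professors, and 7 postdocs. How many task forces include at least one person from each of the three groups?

With no constraint there are C(15,7) = 6435 possible selections.
Subtract selections that omit an entire group: no grad students → C(10,7) = 120; no professors → C(12,7) = 792; no postdocs → C(8,7) = 8.
Add back selections omitting two groups (i.e. drawn from a single group): C(5,7) + C(3,7) + C(7,7) = 1.
By inclusion–exclusion: 6435 − 920 + 1 = 5516.

5516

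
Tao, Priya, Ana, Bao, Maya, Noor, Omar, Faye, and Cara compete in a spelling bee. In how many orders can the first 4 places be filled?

There are 9 choices for 1st place, 8 for 2nd, and so on down to 6 for position 4.
That gives 9 × 8 × 7 × 6 = 3024.

3024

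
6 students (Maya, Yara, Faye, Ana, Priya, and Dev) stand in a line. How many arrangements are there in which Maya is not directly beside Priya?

480

There are 6! = 720 arrangements in all. If Maya and Priya are adjacent, merging them into one block gives 2·(5)! = 240 arrangements.
So 720 − 240 = 480 arrangements keep them apart.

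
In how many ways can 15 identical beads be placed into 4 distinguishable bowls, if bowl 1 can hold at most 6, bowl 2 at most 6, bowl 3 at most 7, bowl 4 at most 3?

98

Without the upper bounds there are C(18,3) = 816 ways to split 15 among 4 bowls.
Subtract solutions that violate a single cap (substitute x_i' = x_i − (cap_i+1)): x_1 ≥ 7 gives C(11,3) = 165; x_2 ≥ 7 gives C(11,3) = 165; x_3 ≥ 8 gives C(10,3) = 120; x_4 ≥ 4 gives C(14,3) = 364. Together 814.
Add back pairs where two caps are both exceeded: 4 + 1 + 35 + 1 + 35 + 20 = 96.
By inclusion–exclusion the count is 816 − 814 + 96 = 98.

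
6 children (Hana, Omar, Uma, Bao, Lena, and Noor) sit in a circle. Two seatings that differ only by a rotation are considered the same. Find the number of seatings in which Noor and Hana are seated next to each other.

48

Treat {Noor, Hana} as one unit (2 internal orders) and seat the resulting 5 units around the table: (4)! circular arrangements.
So 2 × (4)! = 2 × 24 = 48.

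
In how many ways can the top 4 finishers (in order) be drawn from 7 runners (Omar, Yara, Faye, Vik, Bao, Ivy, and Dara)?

There are 7 choices for 1st place, 6 for 2nd, and so on down to 4 for position 4.
That gives 7 × 6 × 5 × 4 = 840.

840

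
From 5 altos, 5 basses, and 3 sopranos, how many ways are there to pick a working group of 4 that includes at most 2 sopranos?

Split by how many sopranos are chosen (0 through 2).
Sum: C(3,0)·C(10,4) + C(3,1)·C(10,3) + C(3,2)·C(10,2) = 210 + 360 + 135 = 705.

705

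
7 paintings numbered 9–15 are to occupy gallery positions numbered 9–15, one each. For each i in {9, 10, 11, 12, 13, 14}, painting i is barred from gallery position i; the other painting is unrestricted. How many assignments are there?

Let Aᵢ (for 9 ≤ i ≤ 14) be the placements that put painting i in its forbidden gallery position. Any j of these fix j positions, leaving (7−j)! ways to fill the rest, and there are C(6,j) ways to pick which j.
By inclusion–exclusion, the number of valid placements is Σ_{j=0}^{6} (−1)^j C(6,j)·(7−j)!.
Computing: 5040 − 4320 + 1800 − 480 + 90 − 12 + 1 = 2119.

2119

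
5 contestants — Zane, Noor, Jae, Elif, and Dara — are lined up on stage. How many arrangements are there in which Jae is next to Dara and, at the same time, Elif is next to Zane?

Treat {Jae,Dara} as one block (2 orders) and {Elif,Zane} as another (2 orders).
That leaves 3 units to arrange: 2 × 2 × 3! = 4 × 6 = 24.

24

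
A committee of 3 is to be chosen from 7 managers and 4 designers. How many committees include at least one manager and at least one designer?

126

With no constraint there are C(11,3) = 165 possible selections.
Selections missing a whole group: no managers → C(4,3) = 4; no designers → C(7,3) = 35.
Both groups omitted at once is impossible, so 165 − 39 = 126.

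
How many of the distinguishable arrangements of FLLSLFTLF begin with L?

Fix L in the first position and arrange the remaining 8 letters.
Those 8 letters have F appearing 3 times and L appearing 3 times, giving (8)!/(3!·3!) = 1120.

1120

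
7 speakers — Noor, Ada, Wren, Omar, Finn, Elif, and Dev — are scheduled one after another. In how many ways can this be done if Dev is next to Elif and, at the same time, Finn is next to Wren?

Treat {Dev,Elif} as one block (2 orders) and {Finn,Wren} as another (2 orders).
That leaves 5 units to arrange: 2 × 2 × 5! = 4 × 120 = 480.

480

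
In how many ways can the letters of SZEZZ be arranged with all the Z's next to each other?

Treat the 3 copies of Z as a single block. The multiset to arrange is then {ZZZ, E, S}, 3 items in all.
All 3 items are distinct, so there are (3)! = 6 arrangements.

6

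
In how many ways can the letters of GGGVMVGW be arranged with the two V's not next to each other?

There are 8!/(4!·2!) = 840 arrangements of GGGVMVGW in total.
If the two V's are adjacent, glue them into one block, leaving 7 items to arrange: (7)!/(4!) = 210 ways.
Hence 840 − 210 = 630.

630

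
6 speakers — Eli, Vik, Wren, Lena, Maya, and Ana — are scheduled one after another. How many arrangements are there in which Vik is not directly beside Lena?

Of the 6! = 720 arrangements, those with Vik and Lena adjacent number 2 × 5! = 240 (treat the pair as a block with 2 internal orders).
Complementary counting: 720 − 240 = 480.

480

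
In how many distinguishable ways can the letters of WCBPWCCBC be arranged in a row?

3780

Letter multiplicities in WCBPWCCBC: B×2, C×4, P×1, W×2.
So there are 9! / (4!·2!·2!) = 3780 distinguishable arrangements.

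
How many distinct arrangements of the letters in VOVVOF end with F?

Fix F in the last position and arrange the remaining 5 letters.
Those 5 letters have O appearing twice and V appearing 3 times, giving (5)!/(3!·2!) = 10.

10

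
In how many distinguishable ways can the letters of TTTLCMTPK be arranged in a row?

15120

TTTLCMTPK has 9 letters with T appearing 4 times.
The number of distinct arrangements is 9!/(4!) = 362880/24 = 15120.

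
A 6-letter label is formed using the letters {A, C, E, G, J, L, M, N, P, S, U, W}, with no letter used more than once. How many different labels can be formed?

This is a permutation of 6 out of 12: P(12,6) = 12!/6!.
12 × 11 × 10 × 9 × 8 × 7 = 665280.

665280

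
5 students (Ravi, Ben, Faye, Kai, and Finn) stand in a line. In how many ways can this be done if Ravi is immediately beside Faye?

48

Treat {Ravi, Faye} as a single unit. There are 4 units to order, and the pair itself can be ordered 2 ways.
So the count is 2·(4)! = 48.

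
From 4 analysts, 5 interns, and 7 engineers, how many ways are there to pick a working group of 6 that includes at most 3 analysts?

7942

Split by how many analysts are chosen (0 through 3).
Sum: C(4,0)·C(12,6) + C(4,1)·C(12,5) + C(4,2)·C(12,4) + C(4,3)·C(12,3) = 924 + 3168 + 2970 + 880 = 7942.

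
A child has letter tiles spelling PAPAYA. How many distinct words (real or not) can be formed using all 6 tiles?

60

Letter multiplicities in PAPAYA: A×3, P×2, Y×1.
The number of distinct arrangements is 6!/(3!·2!) = 720/12 = 60.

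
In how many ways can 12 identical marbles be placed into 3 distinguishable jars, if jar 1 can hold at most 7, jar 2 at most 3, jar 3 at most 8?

Ignoring the caps, the number of non-negative solutions to x_1+…+x_3 = 12 is C(14,2) = 91.
Subtract solutions that violate a single cap (substitute x_i' = x_i − (cap_i+1)): x_1 ≥ 8 gives C(6,2) = 15; x_2 ≥ 4 gives C(10,2) = 45; x_3 ≥ 9 gives C(5,2) = 10. Together 70.
Add back pairs where two caps are both exceeded: 1 + 0 + 0 = 1.
By inclusion–exclusion the count is 91 − 70 + 1 = 22.

22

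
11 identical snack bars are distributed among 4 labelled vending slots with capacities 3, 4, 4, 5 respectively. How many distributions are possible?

Without the upper bounds there are C(14,3) = 364 ways to split 11 among 4 vending slots.
Subtract solutions that violate a single cap (substitute x_i' = x_i − (cap_i+1)): x_1 ≥ 4 gives C(10,3) = 120; x_2 ≥ 5 gives C(9,3) = 84; x_3 ≥ 5 gives C(9,3) = 84; x_4 ≥ 6 gives C(8,3) = 56. Together 344.
Add back pairs where two caps are both exceeded: 10 + 10 + 4 + 4 + 1 + 1 = 30.
By inclusion–exclusion the count is 364 − 344 + 30 = 50.

50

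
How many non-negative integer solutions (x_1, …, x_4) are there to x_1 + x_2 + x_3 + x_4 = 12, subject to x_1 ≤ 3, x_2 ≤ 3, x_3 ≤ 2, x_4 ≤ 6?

Ignoring the caps, the number of non-negative solutions to x_1+…+x_4 = 12 is C(15,3) = 455.
Subtract solutions that violate a single cap (substitute x_i' = x_i − (cap_i+1)): x_1 ≥ 4 gives C(11,3) = 165; x_2 ≥ 4 gives C(11,3) = 165; x_3 ≥ 3 gives C(12,3) = 220; x_4 ≥ 7 gives C(8,3) = 56. Together 606.
Add back pairs where two caps are both exceeded: 35 + 56 + 4 + 56 + 4 + 10 = 165.
Subtract triples: 4 + 0 + 0 + 0 = 4.
By inclusion–exclusion the count is 455 − 606 + 165 − 4 = 10.

10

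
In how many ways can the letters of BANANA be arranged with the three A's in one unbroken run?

12

Treat the 3 copies of A as a single block. The multiset to arrange is then {AAA, B, N, N}, 4 items in all.
That gives (4)!/(2!) = 12 arrangements.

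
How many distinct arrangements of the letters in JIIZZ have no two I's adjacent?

There are 5!/(2!·2!) = 30 arrangements of JIIZZ in total.
If the two I's are adjacent, glue them into one block, leaving 4 items to arrange: (4)!/(2!) = 12 ways.
Subtracting, 30 − 12 = 18 arrangements keep the I's apart.

18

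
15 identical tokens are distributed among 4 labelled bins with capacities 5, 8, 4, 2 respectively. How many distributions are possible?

By stars and bars, unrestricted non-negative solutions to x_1+…+x_4 = 15 number C(15+3,3) = 816.
Subtract solutions that violate a single cap (substitute x_i' = x_i − (cap_i+1)): x_1 ≥ 6 gives C(12,3) = 220; x_2 ≥ 9 gives C(9,3) = 84; x_3 ≥ 5 gives C(13,3) = 286; x_4 ≥ 3 gives C(15,3) = 455. Together 1045.
Add back pairs where two caps are both exceeded: 1 + 35 + 84 + 4 + 20 + 120 = 264.
Subtract triples: 0 + 0 + 4 + 0 = 4.
By inclusion–exclusion the count is 816 − 1045 + 264 − 4 = 31.

31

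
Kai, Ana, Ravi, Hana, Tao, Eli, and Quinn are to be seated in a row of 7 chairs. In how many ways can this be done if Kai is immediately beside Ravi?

1440

Glue Kai and Ravi into one block (2 internal orders), leaving 6 units to arrange in a row.
That gives 2 × 6! = 2 × 720 = 1440.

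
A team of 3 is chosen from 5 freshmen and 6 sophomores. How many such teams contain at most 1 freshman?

95

Split by how many freshmen are chosen (0 through 1).
Sum: C(5,0)·C(6,3) + C(5,1)·C(6,2) = 20 + 75 = 95.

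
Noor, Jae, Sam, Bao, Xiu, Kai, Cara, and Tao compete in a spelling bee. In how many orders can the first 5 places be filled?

There are 8 choices for 1st place, 7 for 2nd, and so on down to 4 for position 5.
That gives 8 × 7 × 6 × 5 × 4 = 6720.

6720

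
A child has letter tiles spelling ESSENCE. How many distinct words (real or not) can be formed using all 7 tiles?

Letter multiplicities in ESSENCE: C×1, E×3, N×1, S×2.
The number of distinct arrangements is 7!/(3!·2!) = 5040/12 = 420.

420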